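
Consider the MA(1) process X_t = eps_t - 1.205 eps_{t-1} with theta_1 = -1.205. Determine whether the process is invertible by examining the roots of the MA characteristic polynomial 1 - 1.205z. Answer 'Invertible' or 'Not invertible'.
\text{Not invertible}

The MA(q) characteristic polynomial is P(z) = 1 - 1.205z.
Invertibility requires all roots to lie outside the unit circle, i.e. |z| > 1 for every root.
This is linear in z: 1 + (-1.205) z = 0  =>  z = -1/(-1.205) = 0.829876,  |z| = 0.829876.
Moduli of all roots: 0.8299.
All moduli strictly greater than 1? No.
Verdict: Not invertible.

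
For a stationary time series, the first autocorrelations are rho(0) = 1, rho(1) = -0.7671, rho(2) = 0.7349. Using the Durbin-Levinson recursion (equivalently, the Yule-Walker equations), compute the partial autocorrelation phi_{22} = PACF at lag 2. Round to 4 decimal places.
\phi_{22} = 0.3559

The PACF at lag k is phi_{kk}, the last component of the solution
to the Yule-Walker system G_k phi = r_k where
  (G_k)_{ij} = rho(|i - j|), (r_k)_i = rho(i), i,j = 1..k.
Equivalently, Durbin-Levinson gives phi_{kk} iteratively:
  phi_{11} = rho(1)
  phi_{kk} = [rho(k) - sum_{j=1..k-1} phi_{k-1,j} rho(k-j)]
            / [1 - sum_{j=1..k-1} phi_{k-1,j} rho(j)],
  phi_{k,j} = phi_{k-1,j} - phi_{kk} phi_{k-1,k-j},  j = 1..k-1.
Step k = 1:
  phi_11 = rho(1) = -0.7671.
Step k = 2:
  phi_22 = [rho(2) - phi_11 rho(1)] / [1 - phi_11 rho(1)] = [0.7349 - (-0.7671)(-0.7671)] / [1 - (-0.7671)(-0.7671)]
         = 0.14645759 / 0.41155759 = 0.3559.
Therefore phi_{22} = 0.3559.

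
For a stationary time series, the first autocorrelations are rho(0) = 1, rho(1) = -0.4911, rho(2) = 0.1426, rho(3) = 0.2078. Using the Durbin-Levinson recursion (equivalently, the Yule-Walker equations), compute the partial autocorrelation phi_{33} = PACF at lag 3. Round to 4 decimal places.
\phi_{33} = 0.2991

The PACF at lag k is phi_{kk}, the last component of the solution
to the Yule-Walker system G_k phi = r_k where
  (G_k)_{ij} = rho(|i - j|), (r_k)_i = rho(i), i,j = 1..k.
Equivalently, Durbin-Levinson gives phi_{kk} iteratively:
  phi_{11} = rho(1)
  phi_{kk} = [rho(k) - sum_{j=1..k-1} phi_{k-1,j} rho(k-j)]
            / [1 - sum_{j=1..k-1} phi_{k-1,j} rho(j)],
  phi_{k,j} = phi_{k-1,j} - phi_{kk} phi_{k-1,k-j},  j = 1..k-1.
Step k = 1:
  phi_11 = rho(1) = -0.4911.
Step k = 2:
  phi_22 = [rho(2) - phi_11 rho(1)] / [1 - phi_11 rho(1)] = [0.1426 - (-0.4911)(-0.4911)] / [1 - (-0.4911)(-0.4911)]
         = -0.09857921 / 0.75882079 = -0.129911.
  Update: phi_21 = phi_11 - phi_22 phi_11 = -0.4911 - (-0.129911)(-0.4911) = -0.554899.
Step k = 3:
  phi_33 = [rho(3) - phi_21 rho(2) - phi_22 rho(1)] / [1 - phi_21 rho(1) - phi_22 rho(2)]
    numerator   = 0.2078 - (-0.554899)(0.1426) - (-0.129911)(-0.4911) = 0.22312932
    denominator = 1 - (-0.554899)(-0.4911) - (-0.129911)(0.1426) = 0.74601426
  phi_33 = 0.22312932 / 0.74601426 = 0.2991.
Therefore phi_{33} = 0.2991.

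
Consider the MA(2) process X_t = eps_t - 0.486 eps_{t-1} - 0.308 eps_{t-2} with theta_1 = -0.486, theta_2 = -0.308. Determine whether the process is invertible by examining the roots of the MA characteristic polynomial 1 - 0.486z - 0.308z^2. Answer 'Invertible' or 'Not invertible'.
\text{Invertible}

The MA(q) characteristic polynomial is P(z) = 1 - 0.486z - 0.308z^2.
Invertibility requires all roots to lie outside the unit circle, i.e. |z| > 1 for every root.
Set 1 + (-0.486) z + (-0.308) z^2 = 0, i.e. a z^2 + b z + c = 0 with a = -0.308, b = -0.486, c = 1.
Discriminant D = b^2 - 4ac = (-0.486)^2 - 4*(-0.308)*1 = 0.236196 - (-1.232) = 1.468196.
D >= 0, so the roots are real: z = (-b +/- sqrt(D)) / (2a) = (0.486 +/- 1.211691) / (-0.616).
  z_1 = (0.486 + 1.211691) / (-0.616) = -2.756,   |z_1| = 2.756.
  z_2 = (0.486 - 1.211691) / (-0.616) = 1.1781,   |z_2| = 1.1781.
Moduli of all roots: 2.7560, 1.1781.
All moduli strictly greater than 1? Yes.
Verdict: Invertible.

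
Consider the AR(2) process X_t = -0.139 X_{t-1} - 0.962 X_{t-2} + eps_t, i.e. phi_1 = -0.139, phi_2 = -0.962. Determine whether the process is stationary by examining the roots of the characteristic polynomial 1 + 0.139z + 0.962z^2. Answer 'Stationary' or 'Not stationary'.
\text{Stationary}

The AR(p) characteristic polynomial is P(z) = 1 + 0.139z + 0.962z^2.
Stationarity requires all roots to lie outside the unit circle, i.e. |z| > 1 for every root.
Set 1 + (0.139) z + (0.962) z^2 = 0, i.e. a z^2 + b z + c = 0 with a = 0.962, b = 0.139, c = 1.
Discriminant D = b^2 - 4ac = (0.139)^2 - 4*(0.962)*1 = 0.019321 - (3.848) = -3.828679.
D < 0, so the roots are the complex-conjugate pair z = (-b +/- i sqrt(-D)) / (2a) = -0.0722 +/- 1.017i.
For a conjugate pair |z|^2 = z * conj(z) = (product of roots) = c/a = 1/(0.962) = 1.039501, so |z| = sqrt(1.039501) = 1.0196 for both roots.
Moduli of all roots: 1.0196, 1.0196.
All moduli strictly greater than 1? Yes.
Verdict: Stationary.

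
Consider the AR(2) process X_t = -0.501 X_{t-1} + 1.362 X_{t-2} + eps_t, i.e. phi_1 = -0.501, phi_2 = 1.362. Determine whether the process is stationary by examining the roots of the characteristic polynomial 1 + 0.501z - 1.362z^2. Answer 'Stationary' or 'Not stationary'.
\text{Not stationary}

The AR(p) characteristic polynomial is P(z) = 1 + 0.501z - 1.362z^2.
Stationarity requires all roots to lie outside the unit circle, i.e. |z| > 1 for every root.
Set 1 + (0.501) z + (-1.362) z^2 = 0, i.e. a z^2 + b z + c = 0 with a = -1.362, b = 0.501, c = 1.
Discriminant D = b^2 - 4ac = (0.501)^2 - 4*(-1.362)*1 = 0.251001 - (-5.448) = 5.699001.
D >= 0, so the roots are real: z = (-b +/- sqrt(D)) / (2a) = (-0.501 +/- 2.387258) / (-2.724).
  z_1 = (-0.501 + 2.387258) / (-2.724) = -0.6925,   |z_1| = 0.6925.
  z_2 = (-0.501 - 2.387258) / (-2.724) = 1.0603,   |z_2| = 1.0603.
Moduli of all roots: 0.6925, 1.0603.
All moduli strictly greater than 1? No.
Verdict: Not stationary.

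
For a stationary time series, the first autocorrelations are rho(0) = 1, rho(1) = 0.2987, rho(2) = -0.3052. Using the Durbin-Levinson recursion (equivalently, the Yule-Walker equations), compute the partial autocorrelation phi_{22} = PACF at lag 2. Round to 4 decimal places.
\phi_{22} = -0.4331

The PACF at lag k is phi_{kk}, the last component of the solution
to the Yule-Walker system G_k phi = r_k where
  (G_k)_{ij} = rho(|i - j|), (r_k)_i = rho(i), i,j = 1..k.
Equivalently, Durbin-Levinson gives phi_{kk} iteratively:
  phi_{11} = rho(1)
  phi_{kk} = [rho(k) - sum_{j=1..k-1} phi_{k-1,j} rho(k-j)]
            / [1 - sum_{j=1..k-1} phi_{k-1,j} rho(j)],
  phi_{k,j} = phi_{k-1,j} - phi_{kk} phi_{k-1,k-j},  j = 1..k-1.
Step k = 1:
  phi_11 = rho(1) = 0.2987.
Step k = 2:
  phi_22 = [rho(2) - phi_11 rho(1)] / [1 - phi_11 rho(1)] = [-0.3052 - (0.2987)(0.2987)] / [1 - (0.2987)(0.2987)]
         = -0.39442169 / 0.91077831 = -0.4331.
Therefore phi_{22} = -0.4331.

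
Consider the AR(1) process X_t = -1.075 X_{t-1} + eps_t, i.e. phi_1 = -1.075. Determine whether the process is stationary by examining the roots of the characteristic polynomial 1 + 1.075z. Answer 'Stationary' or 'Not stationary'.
\text{Not stationary}

The AR(p) characteristic polynomial is P(z) = 1 + 1.075z.
Stationarity requires all roots to lie outside the unit circle, i.e. |z| > 1 for every root.
This is linear in z: 1 + (1.075) z = 0  =>  z = -1/(1.075) = -0.930233,  |z| = 0.930233.
Moduli of all roots: 0.9302.
All moduli strictly greater than 1? No.
Verdict: Not stationary.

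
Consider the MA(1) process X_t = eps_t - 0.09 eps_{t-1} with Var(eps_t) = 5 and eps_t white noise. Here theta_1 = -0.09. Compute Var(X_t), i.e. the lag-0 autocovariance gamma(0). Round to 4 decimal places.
\gamma(0) = 5.0405

For an MA(q) process X_t = eps_t + sum_i theta_i eps_{t-i} with
Var(eps_t) = sigma^2, the variance is
  gamma(0) = sigma^2 * (1 + sum_i theta_i^2).
  sum_i theta_i^2 = (-0.09)^2 = 0.0081.
  gamma(0) = 5 * (1 + 0.0081) = 5 * 1.0081 = 5.0405.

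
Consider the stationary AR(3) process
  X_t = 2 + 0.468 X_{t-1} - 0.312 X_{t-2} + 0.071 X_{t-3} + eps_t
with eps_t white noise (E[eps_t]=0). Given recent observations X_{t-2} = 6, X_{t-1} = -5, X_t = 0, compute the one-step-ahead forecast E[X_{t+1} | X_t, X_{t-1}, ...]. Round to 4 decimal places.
E[X_{t+1} \mid \mathcal F_t] = 3.9860

For an AR(p) model X_t = c + sum_i phi_i X_{t-i} + eps_t, the
one-step-ahead conditional mean is
  E[X_{t+1} | X_t, ...] = c + sum_i phi_i X_{t+1-i}.
Substitute known values:
  E[X_{t+1} | ...] = 2 + (0.468) * (0) + (-0.312) * (-5) + (0.071) * (6)
                   = 3.9860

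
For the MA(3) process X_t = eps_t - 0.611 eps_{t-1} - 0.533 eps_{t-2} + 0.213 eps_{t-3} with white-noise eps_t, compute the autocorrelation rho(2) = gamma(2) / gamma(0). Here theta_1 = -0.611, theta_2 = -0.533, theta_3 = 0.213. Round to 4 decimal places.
\rho(2) = -0.3894

For an MA(q) process with theta_0 = 1, the autocovariance is
  gamma(k) = sigma^2 * sum_{i=0..q-k} theta_i * theta_{i+k},
and rho(k) = gamma(k) / gamma(0). Sigma^2 cancels.
  numerator   = (1)*(-0.533) + (-0.611)*(0.213) = -0.663143.
  denominator = (1)^2 + (-0.611)^2 + (-0.533)^2 + (0.213)^2 = 1.702779.
  rho(2) = -0.663143 / 1.702779 = -0.3894.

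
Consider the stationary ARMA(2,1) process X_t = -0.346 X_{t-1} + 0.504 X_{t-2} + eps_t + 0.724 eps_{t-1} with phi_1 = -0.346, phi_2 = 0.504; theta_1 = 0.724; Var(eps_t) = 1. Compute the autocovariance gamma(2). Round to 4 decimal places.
\gamma(2) = 0.4955

Multiply the model equation by X_{t-k} and take expectations. With theta_0 = psi_0 = 1 and psi_j the MA(infinity) weights, this gives
  gamma(k) - sum_i phi_i gamma(k-i) = c_k,
  c_k = sigma^2 * sum_{j=k..q} theta_j psi_{j-k}   (c_k = 0 for k > q),
using gamma(-m) = gamma(m).
psi-weights needed (psi_j = theta_j + sum_i phi_i psi_{j-i}):
  psi_1 = theta_1 + phi_1 = 0.724 + (-0.346) = 0.378
Right-hand sides:
  c_0 = sigma^2 (1 + theta_1 psi_1) = 1 * (1 + (0.724)(0.378)) = 1 * 1.273672 = 1.273672
  c_1 = sigma^2 theta_1 = 1 * (0.724) = 0.724
  c_2 = 0
Equations for k = 0, 1, 2 (AR order 2, c_2 = 0):
  (E0) gamma(0) = phi_1 gamma(1) + phi_2 gamma(2) + c_0
  (E1) gamma(1) = phi_1 gamma(0) + phi_2 gamma(1) + c_1
  (E2) gamma(2) = phi_1 gamma(1) + phi_2 gamma(0)
From (E1): gamma(1) = A gamma(0) + B with
  A = phi_1 / (1 - phi_2) = -0.346 / 0.496 = -0.697581,   B = c_1 / (1 - phi_2) = 0.724 / 0.496 = 1.459677.
Insert (E2) into (E0): gamma(0) (1 - phi_2^2) = phi_1 (1 + phi_2) gamma(1) + c_0.
  phi_1 (1 + phi_2) = (-0.346)(1.504) = -0.520384,   1 - phi_2^2 = 0.745984.
Replace gamma(1) by A gamma(0) + B and collect gamma(0):
  gamma(0) [0.745984 - (-0.520384)(-0.697581)] = (-0.520384)(1.459677) + 1.273672
  gamma(0) * 0.382974 = 0.514079
  gamma(0) = 0.514079 / 0.382974 = 1.342334.
  gamma(1) = A gamma(0) + B = (-0.697581)(1.342334) + (1.459677) = 0.523291.
  gamma(2) = phi_1 gamma(1) + phi_2 gamma(0) = (-0.346)(0.523291) + (0.504)(1.342334) = 0.495477.
Therefore gamma(2) = 0.4955 (to 4 decimal places).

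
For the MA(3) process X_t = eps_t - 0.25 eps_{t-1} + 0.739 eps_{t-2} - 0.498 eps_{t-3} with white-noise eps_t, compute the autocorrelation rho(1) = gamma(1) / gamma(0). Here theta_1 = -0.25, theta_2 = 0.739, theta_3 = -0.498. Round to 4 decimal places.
\rho(1) = -0.4324

For an MA(q) process with theta_0 = 1, the autocovariance is
  gamma(k) = sigma^2 * sum_{i=0..q-k} theta_i * theta_{i+k},
and rho(k) = gamma(k) / gamma(0). Sigma^2 cancels.
  numerator   = (1)*(-0.25) + (-0.25)*(0.739) + (0.739)*(-0.498) = -0.802772.
  denominator = (1)^2 + (-0.25)^2 + (0.739)^2 + (-0.498)^2 = 1.856625.
  rho(1) = -0.802772 / 1.856625 = -0.4324.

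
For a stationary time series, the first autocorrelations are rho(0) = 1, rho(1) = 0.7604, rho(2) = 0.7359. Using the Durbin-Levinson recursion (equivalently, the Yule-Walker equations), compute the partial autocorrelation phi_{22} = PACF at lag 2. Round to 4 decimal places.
\phi_{22} = 0.3739

The PACF at lag k is phi_{kk}, the last component of the solution
to the Yule-Walker system G_k phi = r_k where
  (G_k)_{ij} = rho(|i - j|), (r_k)_i = rho(i), i,j = 1..k.
Equivalently, Durbin-Levinson gives phi_{kk} iteratively:
  phi_{11} = rho(1)
  phi_{kk} = [rho(k) - sum_{j=1..k-1} phi_{k-1,j} rho(k-j)]
            / [1 - sum_{j=1..k-1} phi_{k-1,j} rho(j)],
  phi_{k,j} = phi_{k-1,j} - phi_{kk} phi_{k-1,k-j},  j = 1..k-1.
Step k = 1:
  phi_11 = rho(1) = 0.7604.
Step k = 2:
  phi_22 = [rho(2) - phi_11 rho(1)] / [1 - phi_11 rho(1)] = [0.7359 - (0.7604)(0.7604)] / [1 - (0.7604)(0.7604)]
         = 0.15769184 / 0.42179184 = 0.3739.
Therefore phi_{22} = 0.3739.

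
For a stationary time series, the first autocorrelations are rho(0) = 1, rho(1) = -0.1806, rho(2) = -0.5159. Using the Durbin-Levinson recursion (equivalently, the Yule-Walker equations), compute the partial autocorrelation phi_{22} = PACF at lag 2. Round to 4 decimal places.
\phi_{22} = -0.5670

The PACF at lag k is phi_{kk}, the last component of the solution
to the Yule-Walker system G_k phi = r_k where
  (G_k)_{ij} = rho(|i - j|), (r_k)_i = rho(i), i,j = 1..k.
Equivalently, Durbin-Levinson gives phi_{kk} iteratively:
  phi_{11} = rho(1)
  phi_{kk} = [rho(k) - sum_{j=1..k-1} phi_{k-1,j} rho(k-j)]
            / [1 - sum_{j=1..k-1} phi_{k-1,j} rho(j)],
  phi_{k,j} = phi_{k-1,j} - phi_{kk} phi_{k-1,k-j},  j = 1..k-1.
Step k = 1:
  phi_11 = rho(1) = -0.1806.
Step k = 2:
  phi_22 = [rho(2) - phi_11 rho(1)] / [1 - phi_11 rho(1)] = [-0.5159 - (-0.1806)(-0.1806)] / [1 - (-0.1806)(-0.1806)]
         = -0.54851636 / 0.96738364 = -0.567.
Therefore phi_{22} = -0.5670.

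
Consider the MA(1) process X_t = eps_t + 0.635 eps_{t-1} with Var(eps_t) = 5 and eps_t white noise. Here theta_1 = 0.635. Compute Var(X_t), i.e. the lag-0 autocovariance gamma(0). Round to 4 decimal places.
\gamma(0) = 7.0161

For an MA(q) process X_t = eps_t + sum_i theta_i eps_{t-i} with
Var(eps_t) = sigma^2, the variance is
  gamma(0) = sigma^2 * (1 + sum_i theta_i^2).
  sum_i theta_i^2 = (0.635)^2 = 0.403225.
  gamma(0) = 5 * (1 + 0.403225) = 5 * 1.403225 = 7.016125, which rounds to 7.0161.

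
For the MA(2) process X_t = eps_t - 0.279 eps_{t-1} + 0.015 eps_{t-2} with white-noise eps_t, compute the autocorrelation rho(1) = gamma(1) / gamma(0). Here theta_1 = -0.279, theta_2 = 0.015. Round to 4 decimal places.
\rho(1) = -0.2627

For an MA(q) process with theta_0 = 1, the autocovariance is
  gamma(k) = sigma^2 * sum_{i=0..q-k} theta_i * theta_{i+k},
and rho(k) = gamma(k) / gamma(0). Sigma^2 cancels.
  numerator   = (1)*(-0.279) + (-0.279)*(0.015) = -0.283185.
  denominator = (1)^2 + (-0.279)^2 + (0.015)^2 = 1.078066.
  rho(1) = -0.283185 / 1.078066 = -0.2627.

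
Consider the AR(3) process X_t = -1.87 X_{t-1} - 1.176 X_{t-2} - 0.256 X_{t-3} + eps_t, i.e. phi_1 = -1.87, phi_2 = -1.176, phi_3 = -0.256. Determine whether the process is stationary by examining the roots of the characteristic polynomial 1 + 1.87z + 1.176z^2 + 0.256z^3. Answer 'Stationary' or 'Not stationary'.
\text{Stationary}

The AR(p) characteristic polynomial is P(z) = 1 + 1.87z + 1.176z^2 + 0.256z^3.
Stationarity requires all roots to lie outside the unit circle, i.e. |z| > 1 for every root.
Degree 3: look for a simple real root z0 first, then factor out (1 - z/z0) and solve the remaining quadratic.
Testing z0 = -1.25: P(-1.25) = 1 + (1.87)(-1.25) + (1.176)(-1.25)^2 + (0.256)(-1.25)^3
  = 1 + (-2.3375) + (1.8375) + (-0.5) = 0.  So z_0 = -1.25 is a root, |z_0| = 1.25.
Divide out the factor (1 + 0.8 z) = (1 - z/z0) (since 1/z0 = -0.8):
  P(z) = (1 + 0.8 z)(1 + (1.07) z + (0.32) z^2)
  [check: z-coef 1.07 - (-0.8) = 1.87; z^2-coef 0.32 - (-0.8)(1.07) = 1.176; z^3-coef -(-0.8)(0.32) = 0.256.]
Remaining roots from the quadratic factor 1 + (1.07) z + (0.32) z^2:
  Set 1 + (1.07) z + (0.32) z^2 = 0, i.e. a z^2 + b z + c = 0 with a = 0.32, b = 1.07, c = 1.
  Discriminant D = b^2 - 4ac = (1.07)^2 - 4*(0.32)*1 = 1.1449 - (1.28) = -0.1351.
  D < 0, so the roots are the complex-conjugate pair z = (-b +/- i sqrt(-D)) / (2a) = -1.6719 +/- 0.5743i.
  For a conjugate pair |z|^2 = z * conj(z) = (product of roots) = c/a = 1/(0.32) = 3.125, so |z| = sqrt(3.125) = 1.7678 for both roots.
Moduli of all roots: 1.2500, 1.7678, 1.7678.
All moduli strictly greater than 1? Yes.
Verdict: Stationary.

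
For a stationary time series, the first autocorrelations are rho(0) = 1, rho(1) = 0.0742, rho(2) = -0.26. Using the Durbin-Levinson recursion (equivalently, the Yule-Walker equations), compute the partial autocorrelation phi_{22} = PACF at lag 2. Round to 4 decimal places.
\phi_{22} = -0.2670

The PACF at lag k is phi_{kk}, the last component of the solution
to the Yule-Walker system G_k phi = r_k where
  (G_k)_{ij} = rho(|i - j|), (r_k)_i = rho(i), i,j = 1..k.
Equivalently, Durbin-Levinson gives phi_{kk} iteratively:
  phi_{11} = rho(1)
  phi_{kk} = [rho(k) - sum_{j=1..k-1} phi_{k-1,j} rho(k-j)]
            / [1 - sum_{j=1..k-1} phi_{k-1,j} rho(j)],
  phi_{k,j} = phi_{k-1,j} - phi_{kk} phi_{k-1,k-j},  j = 1..k-1.
Step k = 1:
  phi_11 = rho(1) = 0.0742.
Step k = 2:
  phi_22 = [rho(2) - phi_11 rho(1)] / [1 - phi_11 rho(1)] = [-0.26 - (0.0742)(0.0742)] / [1 - (0.0742)(0.0742)]
         = -0.26550564 / 0.99449436 = -0.267.
Therefore phi_{22} = -0.2670.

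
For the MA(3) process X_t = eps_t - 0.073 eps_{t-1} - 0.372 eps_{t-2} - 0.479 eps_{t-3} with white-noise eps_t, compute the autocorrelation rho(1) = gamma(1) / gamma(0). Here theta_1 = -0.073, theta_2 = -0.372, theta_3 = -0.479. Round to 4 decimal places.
\rho(1) = 0.0964

For an MA(q) process with theta_0 = 1, the autocovariance is
  gamma(k) = sigma^2 * sum_{i=0..q-k} theta_i * theta_{i+k},
and rho(k) = gamma(k) / gamma(0). Sigma^2 cancels.
  numerator   = (1)*(-0.073) + (-0.073)*(-0.372) + (-0.372)*(-0.479) = 0.132344.
  denominator = (1)^2 + (-0.073)^2 + (-0.372)^2 + (-0.479)^2 = 1.373154.
  rho(1) = 0.132344 / 1.373154 = 0.0964.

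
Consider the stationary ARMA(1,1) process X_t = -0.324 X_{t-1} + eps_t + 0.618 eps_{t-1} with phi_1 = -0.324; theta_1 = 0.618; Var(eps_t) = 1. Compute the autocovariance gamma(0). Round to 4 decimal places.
\gamma(0) = 1.0966

Multiply the model equation by X_{t-k} and take expectations. With theta_0 = psi_0 = 1 and psi_j the MA(infinity) weights, this gives
  gamma(k) - sum_i phi_i gamma(k-i) = c_k,
  c_k = sigma^2 * sum_{j=k..q} theta_j psi_{j-k}   (c_k = 0 for k > q),
using gamma(-m) = gamma(m).
psi-weights needed (psi_j = theta_j + sum_i phi_i psi_{j-i}):
  psi_1 = theta_1 + phi_1 = 0.618 + (-0.324) = 0.294
Right-hand sides:
  c_0 = sigma^2 (1 + theta_1 psi_1) = 1 * (1 + (0.618)(0.294)) = 1 * 1.181692 = 1.181692
  c_1 = sigma^2 theta_1 = 1 * (0.618) = 0.618
  c_2 = 0
Equations for k = 0 and k = 1 (AR order 1):
  gamma(0) = phi_1 gamma(1) + c_0
  gamma(1) = phi_1 gamma(0) + c_1
Substituting the second into the first: gamma(0) (1 - phi_1^2) = c_0 + phi_1 c_1, so
  gamma(0) = (c_0 + phi_1 c_1) / (1 - phi_1^2) = (1.181692 + (-0.324)(0.618)) / (1 - (-0.324)^2) = 0.98146 / 0.895024 = 1.096574.
Therefore gamma(0) = 1.0966 (to 4 decimal places).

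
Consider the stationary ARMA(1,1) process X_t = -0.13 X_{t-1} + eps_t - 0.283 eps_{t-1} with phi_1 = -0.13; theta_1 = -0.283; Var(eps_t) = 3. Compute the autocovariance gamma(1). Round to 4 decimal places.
\gamma(1) = -1.3067

Multiply the model equation by X_{t-k} and take expectations. With theta_0 = psi_0 = 1 and psi_j the MA(infinity) weights, this gives
  gamma(k) - sum_i phi_i gamma(k-i) = c_k,
  c_k = sigma^2 * sum_{j=k..q} theta_j psi_{j-k}   (c_k = 0 for k > q),
using gamma(-m) = gamma(m).
psi-weights needed (psi_j = theta_j + sum_i phi_i psi_{j-i}):
  psi_1 = theta_1 + phi_1 = -0.283 + (-0.13) = -0.413
Right-hand sides:
  c_0 = sigma^2 (1 + theta_1 psi_1) = 3 * (1 + (-0.283)(-0.413)) = 3 * 1.116879 = 3.350637
  c_1 = sigma^2 theta_1 = 3 * (-0.283) = -0.849
  c_2 = 0
Equations for k = 0 and k = 1 (AR order 1):
  gamma(0) = phi_1 gamma(1) + c_0
  gamma(1) = phi_1 gamma(0) + c_1
Substituting the second into the first: gamma(0) (1 - phi_1^2) = c_0 + phi_1 c_1, so
  gamma(0) = (c_0 + phi_1 c_1) / (1 - phi_1^2) = (3.350637 + (-0.13)(-0.849)) / (1 - (-0.13)^2) = 3.461007 / 0.9831 = 3.520504.
  gamma(1) = phi_1 gamma(0) + c_1 = (-0.13)(3.520504) + (-0.849) = -1.306665.
Therefore gamma(1) = -1.3067 (to 4 decimal places).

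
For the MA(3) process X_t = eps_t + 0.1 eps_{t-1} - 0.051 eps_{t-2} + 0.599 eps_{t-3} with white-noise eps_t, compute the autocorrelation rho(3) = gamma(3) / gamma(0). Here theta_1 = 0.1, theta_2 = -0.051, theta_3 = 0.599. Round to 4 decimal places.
\rho(3) = 0.4368

For an MA(q) process with theta_0 = 1, the autocovariance is
  gamma(k) = sigma^2 * sum_{i=0..q-k} theta_i * theta_{i+k},
and rho(k) = gamma(k) / gamma(0). Sigma^2 cancels.
  numerator   = (1)*(0.599) = 0.599.
  denominator = (1)^2 + (0.1)^2 + (-0.051)^2 + (0.599)^2 = 1.371402.
  rho(3) = 0.599 / 1.371402 = 0.4368.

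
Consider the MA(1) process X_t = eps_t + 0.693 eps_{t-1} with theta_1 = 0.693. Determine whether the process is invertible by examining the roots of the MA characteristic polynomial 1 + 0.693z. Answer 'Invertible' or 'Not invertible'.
\text{Invertible}

The MA(q) characteristic polynomial is P(z) = 1 + 0.693z.
Invertibility requires all roots to lie outside the unit circle, i.e. |z| > 1 for every root.
This is linear in z: 1 + (0.693) z = 0  =>  z = -1/(0.693) = -1.443001,  |z| = 1.443001.
Moduli of all roots: 1.4430.
All moduli strictly greater than 1? Yes.
Verdict: Invertible.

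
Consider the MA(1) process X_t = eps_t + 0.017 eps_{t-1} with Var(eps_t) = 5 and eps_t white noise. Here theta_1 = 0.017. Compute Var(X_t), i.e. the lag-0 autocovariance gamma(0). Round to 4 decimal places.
\gamma(0) = 5.0014

For an MA(q) process X_t = eps_t + sum_i theta_i eps_{t-i} with
Var(eps_t) = sigma^2, the variance is
  gamma(0) = sigma^2 * (1 + sum_i theta_i^2).
  sum_i theta_i^2 = (0.017)^2 = 0.000289.
  gamma(0) = 5 * (1 + 0.000289) = 5 * 1.000289 = 5.001445, which rounds to 5.0014.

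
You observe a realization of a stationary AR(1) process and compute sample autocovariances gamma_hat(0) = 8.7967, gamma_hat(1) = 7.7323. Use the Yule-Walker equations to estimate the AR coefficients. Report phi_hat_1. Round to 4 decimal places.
\hat\phi_{1} = 0.8790

The Yule-Walker equations for an AR(p) process read, in matrix form,
  Gamma_p phi = r_p,   with   (Gamma_p)_{ij} = gamma(|i - j|),
                       (r_p)_i = gamma(i),   i,j = 1..p.
Substitute the sample gammas (Toeplitz matrix and right-hand side of size 1):
  Gamma_p = [[8.7967]]
  r_p     = [7.7323]
With p = 1 this is the single equation gamma(0) phi_1 = gamma(1):
  phi_hat_1 = gamma(1) / gamma(0) = 7.7323 / 8.7967 = 0.8790.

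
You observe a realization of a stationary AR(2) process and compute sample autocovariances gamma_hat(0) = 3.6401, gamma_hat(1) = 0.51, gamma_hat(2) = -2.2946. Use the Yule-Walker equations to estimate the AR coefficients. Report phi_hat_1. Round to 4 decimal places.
\hat\phi_{1} = 0.2330

The Yule-Walker equations for an AR(p) process read, in matrix form,
  Gamma_p phi = r_p,   with   (Gamma_p)_{ij} = gamma(|i - j|),
                       (r_p)_i = gamma(i),   i,j = 1..p.
Substitute the sample gammas (Toeplitz matrix and right-hand side of size 2):
  Gamma_p = [[3.6401, 0.51], [0.51, 3.6401]]
  r_p     = [0.51, -2.2946]
Written out:
  3.6401 phi_1 + 0.51 phi_2 = 0.51
  0.51 phi_1 + 3.6401 phi_2 = -2.2946
Solve by Cramer's rule:
  det = gamma(0)^2 - gamma(1)^2 = (3.6401)^2 - (0.51)^2 = 13.25032801 - 0.2601 = 12.99022801
  phi_hat_1 = [gamma(1) gamma(0) - gamma(1) gamma(2)] / det = [(0.51)(3.6401) - (0.51)(-2.2946)] / 12.99022801 = 3.026697 / 12.99022801 = 0.233
  phi_hat_2 = [gamma(0) gamma(2) - gamma(1)^2] / det = [(3.6401)(-2.2946) - (0.51)^2] / 12.99022801 = -8.61267346 / 12.99022801 = -0.663
So phi_hat = [0.2330, -0.6630].
Therefore phi_hat_1 = 0.2330.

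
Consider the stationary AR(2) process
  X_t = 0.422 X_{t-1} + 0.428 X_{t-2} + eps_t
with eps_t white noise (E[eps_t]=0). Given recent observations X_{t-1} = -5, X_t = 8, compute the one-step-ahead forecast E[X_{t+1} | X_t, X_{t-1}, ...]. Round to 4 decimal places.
E[X_{t+1} \mid \mathcal F_t] = 1.2360

For an AR(p) model X_t = c + sum_i phi_i X_{t-i} + eps_t, the
one-step-ahead conditional mean is
  E[X_{t+1} | X_t, ...] = c + sum_i phi_i X_{t+1-i}.
Substitute known values:
  E[X_{t+1} | ...] = (0.422) * (8) + (0.428) * (-5)
                   = 1.2360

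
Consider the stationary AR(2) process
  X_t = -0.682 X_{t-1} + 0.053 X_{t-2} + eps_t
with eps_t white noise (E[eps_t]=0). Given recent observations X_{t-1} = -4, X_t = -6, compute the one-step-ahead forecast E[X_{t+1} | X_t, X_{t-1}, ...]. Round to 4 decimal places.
E[X_{t+1} \mid \mathcal F_t] = 3.8800

For an AR(p) model X_t = c + sum_i phi_i X_{t-i} + eps_t, the
one-step-ahead conditional mean is
  E[X_{t+1} | X_t, ...] = c + sum_i phi_i X_{t+1-i}.
Substitute known values:
  E[X_{t+1} | ...] = (-0.682) * (-6) + (0.053) * (-4)
                   = 3.8800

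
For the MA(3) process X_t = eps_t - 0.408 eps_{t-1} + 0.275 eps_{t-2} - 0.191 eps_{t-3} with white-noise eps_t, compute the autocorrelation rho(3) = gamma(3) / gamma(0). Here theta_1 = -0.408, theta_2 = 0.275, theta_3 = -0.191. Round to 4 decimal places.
\rho(3) = -0.1494

For an MA(q) process with theta_0 = 1, the autocovariance is
  gamma(k) = sigma^2 * sum_{i=0..q-k} theta_i * theta_{i+k},
and rho(k) = gamma(k) / gamma(0). Sigma^2 cancels.
  numerator   = (1)*(-0.191) = -0.191.
  denominator = (1)^2 + (-0.408)^2 + (0.275)^2 + (-0.191)^2 = 1.27857.
  rho(3) = -0.191 / 1.27857 = -0.1494.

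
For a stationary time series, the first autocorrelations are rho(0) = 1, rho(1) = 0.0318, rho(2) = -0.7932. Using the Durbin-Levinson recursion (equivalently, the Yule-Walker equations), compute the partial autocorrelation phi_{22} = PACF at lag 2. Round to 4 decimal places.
\phi_{22} = -0.7950

The PACF at lag k is phi_{kk}, the last component of the solution
to the Yule-Walker system G_k phi = r_k where
  (G_k)_{ij} = rho(|i - j|), (r_k)_i = rho(i), i,j = 1..k.
Equivalently, Durbin-Levinson gives phi_{kk} iteratively:
  phi_{11} = rho(1)
  phi_{kk} = [rho(k) - sum_{j=1..k-1} phi_{k-1,j} rho(k-j)]
            / [1 - sum_{j=1..k-1} phi_{k-1,j} rho(j)],
  phi_{k,j} = phi_{k-1,j} - phi_{kk} phi_{k-1,k-j},  j = 1..k-1.
Step k = 1:
  phi_11 = rho(1) = 0.0318.
Step k = 2:
  phi_22 = [rho(2) - phi_11 rho(1)] / [1 - phi_11 rho(1)] = [-0.7932 - (0.0318)(0.0318)] / [1 - (0.0318)(0.0318)]
         = -0.79421124 / 0.99898876 = -0.795.
Therefore phi_{22} = -0.7950.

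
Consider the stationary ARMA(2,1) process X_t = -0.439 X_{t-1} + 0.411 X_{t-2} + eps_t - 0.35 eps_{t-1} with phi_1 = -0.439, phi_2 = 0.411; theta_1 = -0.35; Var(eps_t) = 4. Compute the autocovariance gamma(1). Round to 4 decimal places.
\gamma(1) = -15.6471

Multiply the model equation by X_{t-k} and take expectations. With theta_0 = psi_0 = 1 and psi_j the MA(infinity) weights, this gives
  gamma(k) - sum_i phi_i gamma(k-i) = c_k,
  c_k = sigma^2 * sum_{j=k..q} theta_j psi_{j-k}   (c_k = 0 for k > q),
using gamma(-m) = gamma(m).
psi-weights needed (psi_j = theta_j + sum_i phi_i psi_{j-i}):
  psi_1 = theta_1 + phi_1 = -0.35 + (-0.439) = -0.789
Right-hand sides:
  c_0 = sigma^2 (1 + theta_1 psi_1) = 4 * (1 + (-0.35)(-0.789)) = 4 * 1.27615 = 5.1046
  c_1 = sigma^2 theta_1 = 4 * (-0.35) = -1.4
  c_2 = 0
Equations for k = 0, 1, 2 (AR order 2, c_2 = 0):
  (E0) gamma(0) = phi_1 gamma(1) + phi_2 gamma(2) + c_0
  (E1) gamma(1) = phi_1 gamma(0) + phi_2 gamma(1) + c_1
  (E2) gamma(2) = phi_1 gamma(1) + phi_2 gamma(0)
From (E1): gamma(1) = A gamma(0) + B with
  A = phi_1 / (1 - phi_2) = -0.439 / 0.589 = -0.745331,   B = c_1 / (1 - phi_2) = -1.4 / 0.589 = -2.37691.
Insert (E2) into (E0): gamma(0) (1 - phi_2^2) = phi_1 (1 + phi_2) gamma(1) + c_0.
  phi_1 (1 + phi_2) = (-0.439)(1.411) = -0.619429,   1 - phi_2^2 = 0.831079.
Replace gamma(1) by A gamma(0) + B and collect gamma(0):
  gamma(0) [0.831079 - (-0.619429)(-0.745331)] = (-0.619429)(-2.37691) + 5.1046
  gamma(0) * 0.369399 = 6.576927
  gamma(0) = 6.576927 / 0.369399 = 17.804383.
  gamma(1) = A gamma(0) + B = (-0.745331)(17.804383) + (-2.37691) = -15.64707.
Therefore gamma(1) = -15.6471 (to 4 decimal places).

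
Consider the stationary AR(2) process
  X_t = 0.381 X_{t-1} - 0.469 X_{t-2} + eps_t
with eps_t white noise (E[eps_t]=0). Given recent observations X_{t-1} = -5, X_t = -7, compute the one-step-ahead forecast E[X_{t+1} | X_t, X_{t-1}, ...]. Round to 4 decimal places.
E[X_{t+1} \mid \mathcal F_t] = -0.3220

For an AR(p) model X_t = c + sum_i phi_i X_{t-i} + eps_t, the
one-step-ahead conditional mean is
  E[X_{t+1} | X_t, ...] = c + sum_i phi_i X_{t+1-i}.
Substitute known values:
  E[X_{t+1} | ...] = (0.381) * (-7) + (-0.469) * (-5)
                   = -0.3220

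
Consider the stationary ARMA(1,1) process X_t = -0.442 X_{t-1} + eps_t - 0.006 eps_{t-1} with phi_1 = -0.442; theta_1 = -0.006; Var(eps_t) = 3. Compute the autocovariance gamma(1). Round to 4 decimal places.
\gamma(1) = -1.6748

Multiply the model equation by X_{t-k} and take expectations. With theta_0 = psi_0 = 1 and psi_j the MA(infinity) weights, this gives
  gamma(k) - sum_i phi_i gamma(k-i) = c_k,
  c_k = sigma^2 * sum_{j=k..q} theta_j psi_{j-k}   (c_k = 0 for k > q),
using gamma(-m) = gamma(m).
psi-weights needed (psi_j = theta_j + sum_i phi_i psi_{j-i}):
  psi_1 = theta_1 + phi_1 = -0.006 + (-0.442) = -0.448
Right-hand sides:
  c_0 = sigma^2 (1 + theta_1 psi_1) = 3 * (1 + (-0.006)(-0.448)) = 3 * 1.002688 = 3.008064
  c_1 = sigma^2 theta_1 = 3 * (-0.006) = -0.018
  c_2 = 0
Equations for k = 0 and k = 1 (AR order 1):
  gamma(0) = phi_1 gamma(1) + c_0
  gamma(1) = phi_1 gamma(0) + c_1
Substituting the second into the first: gamma(0) (1 - phi_1^2) = c_0 + phi_1 c_1, so
  gamma(0) = (c_0 + phi_1 c_1) / (1 - phi_1^2) = (3.008064 + (-0.442)(-0.018)) / (1 - (-0.442)^2) = 3.01602 / 0.804636 = 3.748304.
  gamma(1) = phi_1 gamma(0) + c_1 = (-0.442)(3.748304) + (-0.018) = -1.67475.
Therefore gamma(1) = -1.6748 (to 4 decimal places).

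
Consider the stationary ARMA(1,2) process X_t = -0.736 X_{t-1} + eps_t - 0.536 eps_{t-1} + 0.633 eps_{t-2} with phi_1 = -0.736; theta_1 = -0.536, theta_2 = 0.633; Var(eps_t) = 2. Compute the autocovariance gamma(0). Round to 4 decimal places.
\gamma(0) = 15.9815

Multiply the model equation by X_{t-k} and take expectations. With theta_0 = psi_0 = 1 and psi_j the MA(infinity) weights, this gives
  gamma(k) - sum_i phi_i gamma(k-i) = c_k,
  c_k = sigma^2 * sum_{j=k..q} theta_j psi_{j-k}   (c_k = 0 for k > q),
using gamma(-m) = gamma(m).
psi-weights needed (psi_j = theta_j + sum_i phi_i psi_{j-i}):
  psi_1 = theta_1 + phi_1 = -0.536 + (-0.736) = -1.272
  psi_2 = theta_2 + phi_1 psi_1 = 0.633 + (-0.736)(-1.272) = 1.569192
Right-hand sides:
  c_0 = sigma^2 (1 + theta_1 psi_1 + theta_2 psi_2) = 2 * (1 + (-0.536)(-1.272) + (0.633)(1.569192)) = 2 * 2.675091 = 5.350181
  c_1 = sigma^2 (theta_1 + theta_2 psi_1) = 2 * (-0.536 + (0.633)(-1.272)) = -2.682352
  c_2 = sigma^2 theta_2 = 2 * (0.633) = 1.266
Equations for k = 0 and k = 1 (AR order 1):
  gamma(0) = phi_1 gamma(1) + c_0
  gamma(1) = phi_1 gamma(0) + c_1
Substituting the second into the first: gamma(0) (1 - phi_1^2) = c_0 + phi_1 c_1, so
  gamma(0) = (c_0 + phi_1 c_1) / (1 - phi_1^2) = (5.350181 + (-0.736)(-2.682352)) / (1 - (-0.736)^2) = 7.324392 / 0.458304 = 15.981515.
Therefore gamma(0) = 15.9815 (to 4 decimal places).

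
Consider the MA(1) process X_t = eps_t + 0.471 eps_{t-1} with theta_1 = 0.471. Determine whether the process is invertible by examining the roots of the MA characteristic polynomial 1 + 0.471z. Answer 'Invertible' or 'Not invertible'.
\text{Invertible}

The MA(q) characteristic polynomial is P(z) = 1 + 0.471z.
Invertibility requires all roots to lie outside the unit circle, i.e. |z| > 1 for every root.
This is linear in z: 1 + (0.471) z = 0  =>  z = -1/(0.471) = -2.123142,  |z| = 2.123142.
Moduli of all roots: 2.1231.
All moduli strictly greater than 1? Yes.
Verdict: Invertible.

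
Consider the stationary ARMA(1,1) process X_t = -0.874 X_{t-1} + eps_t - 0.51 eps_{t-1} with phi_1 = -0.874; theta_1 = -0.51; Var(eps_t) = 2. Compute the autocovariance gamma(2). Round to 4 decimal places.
\gamma(2) = 14.8125

Multiply the model equation by X_{t-k} and take expectations. With theta_0 = psi_0 = 1 and psi_j the MA(infinity) weights, this gives
  gamma(k) - sum_i phi_i gamma(k-i) = c_k,
  c_k = sigma^2 * sum_{j=k..q} theta_j psi_{j-k}   (c_k = 0 for k > q),
using gamma(-m) = gamma(m).
psi-weights needed (psi_j = theta_j + sum_i phi_i psi_{j-i}):
  psi_1 = theta_1 + phi_1 = -0.51 + (-0.874) = -1.384
Right-hand sides:
  c_0 = sigma^2 (1 + theta_1 psi_1) = 2 * (1 + (-0.51)(-1.384)) = 2 * 1.70584 = 3.41168
  c_1 = sigma^2 theta_1 = 2 * (-0.51) = -1.02
  c_2 = 0
Equations for k = 0 and k = 1 (AR order 1):
  gamma(0) = phi_1 gamma(1) + c_0
  gamma(1) = phi_1 gamma(0) + c_1
Substituting the second into the first: gamma(0) (1 - phi_1^2) = c_0 + phi_1 c_1, so
  gamma(0) = (c_0 + phi_1 c_1) / (1 - phi_1^2) = (3.41168 + (-0.874)(-1.02)) / (1 - (-0.874)^2) = 4.30316 / 0.236124 = 18.224153.
  gamma(1) = phi_1 gamma(0) + c_1 = (-0.874)(18.224153) + (-1.02) = -16.94791.
For k = 2 (> q): gamma(2) = phi_1 gamma(1) = (-0.874)(-16.94791) = 14.812473.
Therefore gamma(2) = 14.8125 (to 4 decimal places).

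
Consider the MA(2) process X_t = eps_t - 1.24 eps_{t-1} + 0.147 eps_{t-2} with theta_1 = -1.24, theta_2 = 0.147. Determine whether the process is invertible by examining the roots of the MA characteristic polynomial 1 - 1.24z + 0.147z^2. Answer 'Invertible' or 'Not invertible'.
\text{Not invertible}

The MA(q) characteristic polynomial is P(z) = 1 - 1.24z + 0.147z^2.
Invertibility requires all roots to lie outside the unit circle, i.e. |z| > 1 for every root.
Set 1 + (-1.24) z + (0.147) z^2 = 0, i.e. a z^2 + b z + c = 0 with a = 0.147, b = -1.24, c = 1.
Discriminant D = b^2 - 4ac = (-1.24)^2 - 4*(0.147)*1 = 1.5376 - (0.588) = 0.9496.
D >= 0, so the roots are real: z = (-b +/- sqrt(D)) / (2a) = (1.24 +/- 0.974474) / (0.294).
  z_1 = (1.24 + 0.974474) / (0.294) = 7.5322,   |z_1| = 7.5322.
  z_2 = (1.24 - 0.974474) / (0.294) = 0.9031,   |z_2| = 0.9031.
Moduli of all roots: 7.5322, 0.9031.
All moduli strictly greater than 1? No.
Verdict: Not invertible.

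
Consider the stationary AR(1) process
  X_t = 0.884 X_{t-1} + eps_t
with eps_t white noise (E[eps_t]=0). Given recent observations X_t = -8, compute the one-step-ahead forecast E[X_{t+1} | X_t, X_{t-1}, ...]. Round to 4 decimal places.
E[X_{t+1} \mid \mathcal F_t] = -7.0720

For an AR(p) model X_t = c + sum_i phi_i X_{t-i} + eps_t, the
one-step-ahead conditional mean is
  E[X_{t+1} | X_t, ...] = c + sum_i phi_i X_{t+1-i}.
Substitute known values:
  E[X_{t+1} | ...] = (0.884) * (-8)
                   = -7.0720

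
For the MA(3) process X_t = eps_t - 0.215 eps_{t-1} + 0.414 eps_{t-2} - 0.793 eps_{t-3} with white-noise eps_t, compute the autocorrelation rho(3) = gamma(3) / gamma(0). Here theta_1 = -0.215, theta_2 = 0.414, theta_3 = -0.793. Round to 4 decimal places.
\rho(3) = -0.4295

For an MA(q) process with theta_0 = 1, the autocovariance is
  gamma(k) = sigma^2 * sum_{i=0..q-k} theta_i * theta_{i+k},
and rho(k) = gamma(k) / gamma(0). Sigma^2 cancels.
  numerator   = (1)*(-0.793) = -0.793.
  denominator = (1)^2 + (-0.215)^2 + (0.414)^2 + (-0.793)^2 = 1.84647.
  rho(3) = -0.793 / 1.84647 = -0.4295.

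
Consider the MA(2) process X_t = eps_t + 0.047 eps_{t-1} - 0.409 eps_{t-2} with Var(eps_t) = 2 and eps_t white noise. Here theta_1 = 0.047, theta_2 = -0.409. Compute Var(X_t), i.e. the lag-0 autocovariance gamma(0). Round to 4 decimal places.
\gamma(0) = 2.3390

For an MA(q) process X_t = eps_t + sum_i theta_i eps_{t-i} with
Var(eps_t) = sigma^2, the variance is
  gamma(0) = sigma^2 * (1 + sum_i theta_i^2).
  sum_i theta_i^2 = (0.047)^2 + (-0.409)^2 = 0.002209 + 0.167281 = 0.16949.
  gamma(0) = 2 * (1 + 0.16949) = 2 * 1.16949 = 2.33898, which rounds to 2.3390.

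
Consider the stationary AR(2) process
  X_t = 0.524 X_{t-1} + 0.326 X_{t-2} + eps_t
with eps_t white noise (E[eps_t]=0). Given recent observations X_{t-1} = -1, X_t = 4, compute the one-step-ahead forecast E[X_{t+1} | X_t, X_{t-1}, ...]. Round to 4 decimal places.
E[X_{t+1} \mid \mathcal F_t] = 1.7700

For an AR(p) model X_t = c + sum_i phi_i X_{t-i} + eps_t, the
one-step-ahead conditional mean is
  E[X_{t+1} | X_t, ...] = c + sum_i phi_i X_{t+1-i}.
Substitute known values:
  E[X_{t+1} | ...] = (0.524) * (4) + (0.326) * (-1)
                   = 1.7700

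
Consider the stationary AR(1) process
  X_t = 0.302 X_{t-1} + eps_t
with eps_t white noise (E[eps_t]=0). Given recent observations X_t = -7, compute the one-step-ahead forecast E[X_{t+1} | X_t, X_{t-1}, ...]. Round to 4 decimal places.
E[X_{t+1} \mid \mathcal F_t] = -2.1140

For an AR(p) model X_t = c + sum_i phi_i X_{t-i} + eps_t, the
one-step-ahead conditional mean is
  E[X_{t+1} | X_t, ...] = c + sum_i phi_i X_{t+1-i}.
Substitute known values:
  E[X_{t+1} | ...] = (0.302) * (-7)
                   = -2.1140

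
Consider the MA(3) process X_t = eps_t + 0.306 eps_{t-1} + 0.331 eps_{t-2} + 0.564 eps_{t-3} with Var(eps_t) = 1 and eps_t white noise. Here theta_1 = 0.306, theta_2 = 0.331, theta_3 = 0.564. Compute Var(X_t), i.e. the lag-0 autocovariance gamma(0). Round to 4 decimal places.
\gamma(0) = 1.5213

For an MA(q) process X_t = eps_t + sum_i theta_i eps_{t-i} with
Var(eps_t) = sigma^2, the variance is
  gamma(0) = sigma^2 * (1 + sum_i theta_i^2).
  sum_i theta_i^2 = (0.306)^2 + (0.331)^2 + (0.564)^2 = 0.093636 + 0.109561 + 0.318096 = 0.521293.
  gamma(0) = 1 * (1 + 0.521293) = 1 * 1.521293 = 1.521293, which rounds to 1.5213.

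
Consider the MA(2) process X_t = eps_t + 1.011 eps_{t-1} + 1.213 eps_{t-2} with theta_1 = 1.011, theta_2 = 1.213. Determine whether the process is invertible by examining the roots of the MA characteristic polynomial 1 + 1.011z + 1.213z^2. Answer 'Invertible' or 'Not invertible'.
\text{Not invertible}

The MA(q) characteristic polynomial is P(z) = 1 + 1.011z + 1.213z^2.
Invertibility requires all roots to lie outside the unit circle, i.e. |z| > 1 for every root.
Set 1 + (1.011) z + (1.213) z^2 = 0, i.e. a z^2 + b z + c = 0 with a = 1.213, b = 1.011, c = 1.
Discriminant D = b^2 - 4ac = (1.011)^2 - 4*(1.213)*1 = 1.022121 - (4.852) = -3.829879.
D < 0, so the roots are the complex-conjugate pair z = (-b +/- i sqrt(-D)) / (2a) = -0.4167 +/- 0.8067i.
For a conjugate pair |z|^2 = z * conj(z) = (product of roots) = c/a = 1/(1.213) = 0.824402, so |z| = sqrt(0.824402) = 0.908 for both roots.
Moduli of all roots: 0.9080, 0.9080.
All moduli strictly greater than 1? No.
Verdict: Not invertible.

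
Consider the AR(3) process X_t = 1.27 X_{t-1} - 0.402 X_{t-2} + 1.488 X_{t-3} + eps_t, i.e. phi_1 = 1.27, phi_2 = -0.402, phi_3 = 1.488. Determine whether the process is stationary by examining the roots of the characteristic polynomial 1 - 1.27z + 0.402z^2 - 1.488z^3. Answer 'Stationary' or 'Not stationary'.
\text{Not stationary}

The AR(p) characteristic polynomial is P(z) = 1 - 1.27z + 0.402z^2 - 1.488z^3.
Stationarity requires all roots to lie outside the unit circle, i.e. |z| > 1 for every root.
Degree 3: look for a simple real root z0 first, then factor out (1 - z/z0) and solve the remaining quadratic.
Testing z0 = 0.625: P(0.625) = 1 + (-1.27)(0.625) + (0.402)(0.625)^2 + (-1.488)(0.625)^3
  = 1 + (-0.79375) + (0.157031) + (-0.363281) = 0.  So z_0 = 0.625 is a root, |z_0| = 0.625.
Divide out the factor (1 - 1.6 z) = (1 - z/z0) (since 1/z0 = 1.6):
  P(z) = (1 - 1.6 z)(1 + (0.33) z + (0.93) z^2)
  [check: z-coef 0.33 - (1.6) = -1.27; z^2-coef 0.93 - (1.6)(0.33) = 0.402; z^3-coef -(1.6)(0.93) = -1.488.]
Remaining roots from the quadratic factor 1 + (0.33) z + (0.93) z^2:
  Set 1 + (0.33) z + (0.93) z^2 = 0, i.e. a z^2 + b z + c = 0 with a = 0.93, b = 0.33, c = 1.
  Discriminant D = b^2 - 4ac = (0.33)^2 - 4*(0.93)*1 = 0.1089 - (3.72) = -3.6111.
  D < 0, so the roots are the complex-conjugate pair z = (-b +/- i sqrt(-D)) / (2a) = -0.1774 +/- 1.0217i.
  For a conjugate pair |z|^2 = z * conj(z) = (product of roots) = c/a = 1/(0.93) = 1.075269, so |z| = sqrt(1.075269) = 1.037 for both roots.
Moduli of all roots: 0.6250, 1.0370, 1.0370.
All moduli strictly greater than 1? No.
Verdict: Not stationary.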